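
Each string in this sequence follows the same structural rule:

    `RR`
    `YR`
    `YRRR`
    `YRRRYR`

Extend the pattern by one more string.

Each term (from the third on) is the previous term followed by the one before it: term 3 = YR·RR = YRRR.
The next term joins YRRRYR and YRRR.

YRRRYRYRRR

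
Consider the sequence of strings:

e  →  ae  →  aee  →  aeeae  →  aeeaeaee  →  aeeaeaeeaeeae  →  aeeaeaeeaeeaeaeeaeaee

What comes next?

From term 3 onward, concatenate the last term with the second-to-last: ae·e = aee, aee·ae = aeeae, …
Continuing: aeeaeaeeaeeaeaeeaeaee · aeeaeaeeaeeae gives term 8.

aeeaeaeeaeeaeaeeaeaeeaeeaeaeeaeeae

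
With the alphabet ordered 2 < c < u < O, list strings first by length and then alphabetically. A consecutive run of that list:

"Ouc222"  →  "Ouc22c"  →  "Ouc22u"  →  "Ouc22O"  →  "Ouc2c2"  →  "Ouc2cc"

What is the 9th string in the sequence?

Ouc2u2

Continuing the enumeration 3 steps past Ouc2cc: Ouc2cc → Ouc2cu → Ouc2cO → (answer).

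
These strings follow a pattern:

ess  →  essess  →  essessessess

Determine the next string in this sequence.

s(k+1) = s(k)·s(k) — each term doubles the last.
So the next term is two copies of essessessess.

essessessessessessessess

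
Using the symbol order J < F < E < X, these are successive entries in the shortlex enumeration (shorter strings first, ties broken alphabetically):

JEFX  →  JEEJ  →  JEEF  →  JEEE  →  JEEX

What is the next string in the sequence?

JEXJ

Find the rightmost character of JEEX below X, bump it to the next letter, and reset everything to its right to J.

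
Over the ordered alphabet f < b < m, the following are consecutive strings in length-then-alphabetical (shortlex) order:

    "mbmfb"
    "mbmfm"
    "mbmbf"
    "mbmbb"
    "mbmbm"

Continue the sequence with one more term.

mbmmf

Treat mbmbm as a base-3 numeral over the given alphabet and add one, carrying through any trailing m's.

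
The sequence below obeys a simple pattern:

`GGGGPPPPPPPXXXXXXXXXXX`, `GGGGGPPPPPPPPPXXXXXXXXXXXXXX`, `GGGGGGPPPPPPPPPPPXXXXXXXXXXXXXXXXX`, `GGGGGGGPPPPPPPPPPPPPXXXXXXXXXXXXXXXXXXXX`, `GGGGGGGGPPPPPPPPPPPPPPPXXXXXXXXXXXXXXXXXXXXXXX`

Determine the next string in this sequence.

Term n consists of n+1 G's, followed by 2n+1 P's, followed by 3n+2 X's, where the shown terms are n = 3, 4, 5, 6, 7.
For the next term, n = 8, so the run lengths are 9, 17, 26.

GGGGGGGGGPPPPPPPPPPPPPPPPPXXXXXXXXXXXXXXXXXXXXXXXXXX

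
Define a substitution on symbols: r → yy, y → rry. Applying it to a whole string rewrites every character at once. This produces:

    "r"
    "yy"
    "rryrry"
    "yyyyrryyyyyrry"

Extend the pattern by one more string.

rryrryrryrryyyyyrryrryrryrryrryyyyyrry

Applying the rule to each of the 14 symbols of yyyyrryyyyyrry gives the pieces rry rry rry rry yy yy rry rry rry rry rry yy yy rry, which concatenate to the answer.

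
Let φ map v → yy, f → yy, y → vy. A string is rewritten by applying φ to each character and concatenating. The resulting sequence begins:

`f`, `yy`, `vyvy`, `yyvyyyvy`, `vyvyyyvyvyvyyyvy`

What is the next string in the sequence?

yyvyyyvyvyvyyyvyyyvyyyvyvyvyyyvy

φ(vyvyyyvyvyvyyyvy) expands symbol-by-symbol to yy vy yy vy vy vy yy vy yy vy yy vy vy vy yy vy; joining the 16 pieces gives the next term.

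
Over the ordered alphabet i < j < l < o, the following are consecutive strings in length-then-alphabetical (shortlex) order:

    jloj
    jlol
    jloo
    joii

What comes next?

Treat joii as a base-4 numeral over the given alphabet and add one, carrying through any trailing o's.

joij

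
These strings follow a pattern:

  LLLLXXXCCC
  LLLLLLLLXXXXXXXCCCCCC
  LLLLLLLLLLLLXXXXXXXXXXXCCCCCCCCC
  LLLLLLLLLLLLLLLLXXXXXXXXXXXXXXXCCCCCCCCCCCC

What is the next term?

LLLLLLLLLLLLLLLLLLLLXXXXXXXXXXXXXXXXXXXCCCCCCCCCCCCCCC

Each string has the form L^{4n} X^{4n-1} C^{3n} (n = 1, 2, …).
Setting n = 5 gives 20, 19, 15 characters in each block.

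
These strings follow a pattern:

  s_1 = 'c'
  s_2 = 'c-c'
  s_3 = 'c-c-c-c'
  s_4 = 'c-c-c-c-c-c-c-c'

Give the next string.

Each string is two copies of the previous one joined by '-'.
Doubling c-c-c-c-c-c-c-c with '-' between the halves:

c-c-c-c-c-c-c-c-c-c-c-c-c-c-c-c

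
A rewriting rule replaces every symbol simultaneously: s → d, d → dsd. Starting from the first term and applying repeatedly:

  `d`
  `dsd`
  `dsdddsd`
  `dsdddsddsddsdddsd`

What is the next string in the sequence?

Applying the rule to each of the 17 symbols of dsdddsddsddsdddsd gives the pieces dsd d dsd dsd dsd d dsd dsd d dsd dsd d dsd dsd dsd d dsd, which concatenate to the answer.

dsdddsddsddsdddsddsdddsddsdddsddsddsdddsd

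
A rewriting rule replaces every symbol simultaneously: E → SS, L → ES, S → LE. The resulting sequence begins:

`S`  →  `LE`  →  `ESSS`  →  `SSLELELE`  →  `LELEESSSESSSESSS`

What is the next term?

Replace each of the 16 characters of LELEESSSESSSESSS in place — ES SS ES SS SS LE LE LE SS LE LE LE SS LE LE LE — and concatenate.

ESSSESSSSSLELELESSLELELESSLELELE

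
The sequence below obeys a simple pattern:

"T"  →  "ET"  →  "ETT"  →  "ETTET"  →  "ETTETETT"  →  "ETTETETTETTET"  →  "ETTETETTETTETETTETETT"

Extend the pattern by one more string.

Each term (from the third on) is the previous term followed by the one before it: term 3 = ET·T = ETT.
The next term joins ETTETETTETTETETTETETT and ETTETETTETTET.

ETTETETTETTETETTETETTETTETETTETTET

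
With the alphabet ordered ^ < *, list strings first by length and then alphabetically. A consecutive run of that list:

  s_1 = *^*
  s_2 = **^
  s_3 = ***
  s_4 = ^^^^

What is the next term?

^^^*

The successor of ^^^^ increments the rightmost position that isn't already * and resets every position after it to ^.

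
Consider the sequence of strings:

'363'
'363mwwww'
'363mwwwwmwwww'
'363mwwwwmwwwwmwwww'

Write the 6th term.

363mwwwwmwwwwmwwwwmwwwwmwwww

Every step adds mwwww to the end: s(k+1) = s(k)·mwwww.
From 363mwwwwmwwwwmwwww, 2 further steps: 363mwwwwmwwwwmwwww → 363mwwwwmwwwwmwwwwmwwww → (answer).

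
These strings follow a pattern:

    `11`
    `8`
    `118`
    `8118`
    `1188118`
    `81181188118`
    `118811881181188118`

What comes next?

81181188118118811881181188118

This is a Fibonacci-style word recurrence s(k) = s(k−2)·s(k−1): e.g. 11·8 = 118.
Continuing: 81181188118 · 118811881181188118 gives term 8.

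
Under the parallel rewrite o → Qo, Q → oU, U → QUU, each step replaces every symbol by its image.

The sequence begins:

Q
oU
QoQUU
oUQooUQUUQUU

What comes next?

Rewriting each symbol of oUQooUQUUQUU: o→Qo, U→QUU, Q→oU, o→Qo, o→Qo, U→QUU, Q→oU, U→QUU, U→QUU, Q→oU, U→QUU, U→QUU, which concatenates to Qo QUU oU Qo Qo QUU oU QUU QUU oU QUU QUU.

QoQUUoUQoQoQUUoUQUUQUUoUQUUQUU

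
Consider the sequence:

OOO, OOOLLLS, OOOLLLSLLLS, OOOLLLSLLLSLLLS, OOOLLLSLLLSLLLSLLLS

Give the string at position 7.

OOOLLLSLLLSLLLSLLLSLLLSLLLS

The strings grow by a fixed suffix LLLS each time.
From OOOLLLSLLLSLLLSLLLS, 2 further steps: OOOLLLSLLLSLLLSLLLS → OOOLLLSLLLSLLLSLLLSLLLS → (answer).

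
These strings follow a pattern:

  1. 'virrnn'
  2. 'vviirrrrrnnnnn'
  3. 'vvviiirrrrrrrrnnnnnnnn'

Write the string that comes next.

vvvviiiirrrrrrrrrrrnnnnnnnnnnn

Each string has the form v^{n} i^{n} r^{3n-1} n^{3n-1} (n = 1, 2, …).
Setting n = 4 gives 4, 4, 11, 11 characters in each block.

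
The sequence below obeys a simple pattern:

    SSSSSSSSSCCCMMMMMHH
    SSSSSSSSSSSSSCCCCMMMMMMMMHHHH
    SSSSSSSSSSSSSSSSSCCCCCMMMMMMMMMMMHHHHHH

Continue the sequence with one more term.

Term n consists of 4n+1 S's, followed by n+1 C's, followed by 3n-1 M's, followed by 2n-2 H's, where the shown terms are n = 2, 3, 4.
At n = 5 the blocks have lengths 21, 6, 14, 8.

SSSSSSSSSSSSSSSSSSSSSCCCCCCMMMMMMMMMMMMMMHHHHHHHH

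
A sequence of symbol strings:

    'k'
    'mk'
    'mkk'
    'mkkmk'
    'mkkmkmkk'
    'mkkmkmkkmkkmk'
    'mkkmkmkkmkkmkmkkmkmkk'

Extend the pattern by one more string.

Each term (from the third on) is the previous term followed by the one before it: term 3 = mk·k = mkk.
So term 8 is mkkmkmkkmkkmkmkkmkmkk·mkkmkmkkmkkmk.

mkkmkmkkmkkmkmkkmkmkkmkkmkmkkmkkmk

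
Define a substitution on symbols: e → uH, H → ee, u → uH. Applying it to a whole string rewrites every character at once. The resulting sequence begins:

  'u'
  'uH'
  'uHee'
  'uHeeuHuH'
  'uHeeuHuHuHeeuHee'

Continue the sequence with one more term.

φ(uHeeuHuHuHeeuHee) expands symbol-by-symbol to uH ee uH uH uH ee uH ee uH ee uH uH uH ee uH uH; joining the 16 pieces gives the next term.

uHeeuHuHuHeeuHeeuHeeuHuHuHeeuHuH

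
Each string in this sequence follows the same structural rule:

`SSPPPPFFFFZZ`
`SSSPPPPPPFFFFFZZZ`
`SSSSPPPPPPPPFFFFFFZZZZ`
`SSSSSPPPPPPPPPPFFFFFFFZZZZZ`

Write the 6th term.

SSSSSSSPPPPPPPPPPPPPPFFFFFFFFFZZZZZZZ

Term n consists of n S's, followed by 2n P's, followed by n+2 F's, followed by n Z's, where the shown terms are n = 2, 3, 4, 5.
Setting n = 7 gives 7, 14, 9, 7 characters in each block.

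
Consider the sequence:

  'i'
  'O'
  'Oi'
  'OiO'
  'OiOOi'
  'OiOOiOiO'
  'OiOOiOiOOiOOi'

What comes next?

OiOOiOiOOiOOiOiOOiOiO

From term 3 onward, concatenate the last term with the second-to-last: O·i = Oi, Oi·O = OiO, …
Continuing: OiOOiOiOOiOOi · OiOOiOiO gives term 8.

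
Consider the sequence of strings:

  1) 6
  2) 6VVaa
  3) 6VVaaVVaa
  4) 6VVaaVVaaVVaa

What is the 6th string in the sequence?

6VVaaVVaaVVaaVVaaVVaa

Every step adds VVaa to the end: s(k+1) = s(k)·VVaa.
From 6VVaaVVaaVVaa, 2 further steps: 6VVaaVVaaVVaa → 6VVaaVVaaVVaaVVaa → (answer).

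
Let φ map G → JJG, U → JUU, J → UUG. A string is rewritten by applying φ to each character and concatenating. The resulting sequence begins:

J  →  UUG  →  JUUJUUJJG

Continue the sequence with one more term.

UUGJUUJUUUUGJUUJUUUUGUUGJJG

Expanding JUUJUUJJG: J→UUG, U→JUU, U→JUU, J→UUG, U→JUU, U→JUU, J→UUG, J→UUG, G→JJG. Concatenated: UUG JUU JUU UUG JUU JUU UUG UUG JJG.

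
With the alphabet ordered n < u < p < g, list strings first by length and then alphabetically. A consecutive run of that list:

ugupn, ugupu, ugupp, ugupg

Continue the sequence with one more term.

ugugn

Treat ugupg as a base-4 numeral over the given alphabet and add one, carrying through any trailing g's.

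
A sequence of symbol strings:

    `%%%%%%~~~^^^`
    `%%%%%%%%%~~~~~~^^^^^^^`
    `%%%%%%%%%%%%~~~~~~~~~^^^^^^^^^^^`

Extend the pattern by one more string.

Term n consists of 3n+3 %'s, followed by 3n ~'s, followed by 4n-1 ^'s (n = 1, 2, …).
Setting n = 4 gives 15, 12, 15 characters in each block.

%%%%%%%%%%%%%%%~~~~~~~~~~~~^^^^^^^^^^^^^^^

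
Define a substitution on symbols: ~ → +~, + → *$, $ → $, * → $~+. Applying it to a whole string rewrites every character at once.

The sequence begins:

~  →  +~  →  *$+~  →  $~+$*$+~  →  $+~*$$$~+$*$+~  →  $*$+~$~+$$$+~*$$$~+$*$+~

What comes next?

Rewriting the 24 symbols of $*$+~$~+$$$+~*$$$~+$*$+~ one by one yields $ $~+ $ *$ +~ $ +~ *$ $ $ $ *$ +~ $~+ $ $ $ +~ *$ $ $~+ $ *$ +~; concatenated:

$$~+$*$+~$+~*$$$$*$+~$~+$$$+~*$$$~+$*$+~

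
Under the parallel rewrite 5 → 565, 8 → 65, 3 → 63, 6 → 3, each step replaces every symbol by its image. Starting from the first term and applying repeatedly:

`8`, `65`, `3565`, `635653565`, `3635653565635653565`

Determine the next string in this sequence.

6336356535656356535653635653565635653565

Replace each of the 19 characters of 3635653565635653565 in place — 63 3 63 565 3 565 63 565 3 565 3 63 565 3 565 63 565 3 565 — and concatenate.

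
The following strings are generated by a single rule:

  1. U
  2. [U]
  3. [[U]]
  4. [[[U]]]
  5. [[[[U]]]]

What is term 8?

s(k+1) = [·s(k)·], so each term gains [ as a prefix and ] as a suffix.
From [[[[U]]]], 3 further steps: [[[[U]]]] → [[[[[U]]]]] → [[[[[[U]]]]]] → (answer).

[[[[[[[U]]]]]]]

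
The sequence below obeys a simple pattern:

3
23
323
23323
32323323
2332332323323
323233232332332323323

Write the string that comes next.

From term 3 onward, concatenate the second-to-last term with the last: 3·23 = 323, 23·323 = 23323, …
The next term joins 2332332323323 and 323233232332332323323.

2332332323323323233232332332323323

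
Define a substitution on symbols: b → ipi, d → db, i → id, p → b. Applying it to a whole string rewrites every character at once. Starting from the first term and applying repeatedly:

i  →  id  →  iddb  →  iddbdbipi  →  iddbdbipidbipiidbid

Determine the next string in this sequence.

Applying the rule to each of the 19 symbols of iddbdbipidbipiidbid gives the pieces id db db ipi db ipi id b id db ipi id b id id db ipi id db, which concatenate to the answer.

iddbdbipidbipiidbiddbipiidbididdbipiiddb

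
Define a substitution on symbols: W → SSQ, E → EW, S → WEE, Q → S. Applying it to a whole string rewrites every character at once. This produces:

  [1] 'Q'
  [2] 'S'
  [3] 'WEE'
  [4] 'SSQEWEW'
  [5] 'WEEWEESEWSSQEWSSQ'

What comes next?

Replace each of the 17 characters of WEEWEESEWSSQEWSSQ in place — SSQ EW EW SSQ EW EW WEE EW SSQ WEE WEE S EW SSQ WEE WEE S — and concatenate.

SSQEWEWSSQEWEWWEEEWSSQWEEWEESEWSSQWEEWEES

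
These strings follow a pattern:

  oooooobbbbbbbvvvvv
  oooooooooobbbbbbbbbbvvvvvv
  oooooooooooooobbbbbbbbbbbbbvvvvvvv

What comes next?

oooooooooooooooooobbbbbbbbbbbbbbbbvvvvvvvv

Term n consists of 4n-2 o's, followed by 3n+1 b's, followed by n+3 v's, where the shown terms are n = 2, 3, 4.
For the next term, n = 5, so the run lengths are 18, 16, 8.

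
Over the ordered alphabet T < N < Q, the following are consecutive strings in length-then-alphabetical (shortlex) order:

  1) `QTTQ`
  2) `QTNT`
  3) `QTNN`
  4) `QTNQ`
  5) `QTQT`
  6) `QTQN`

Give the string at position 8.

Continuing the enumeration 2 steps past QTQN: QTQN → QTQQ → (answer).

QNTT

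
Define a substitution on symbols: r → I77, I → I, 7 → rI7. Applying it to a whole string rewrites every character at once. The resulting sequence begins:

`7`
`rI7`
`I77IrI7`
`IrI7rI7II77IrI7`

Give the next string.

Replace each of the 15 characters of IrI7rI7II77IrI7 in place — I I77 I rI7 I77 I rI7 I I rI7 rI7 I I77 I rI7 — and concatenate.

II77IrI7I77IrI7IIrI7rI7II77IrI7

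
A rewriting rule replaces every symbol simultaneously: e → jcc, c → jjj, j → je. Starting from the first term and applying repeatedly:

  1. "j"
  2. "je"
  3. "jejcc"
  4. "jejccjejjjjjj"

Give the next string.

jejccjejjjjjjjejccjejejejejeje

φ(jejccjejjjjjj) expands symbol-by-symbol to je jcc je jjj jjj je jcc je je je je je je; joining the 13 pieces gives the next term.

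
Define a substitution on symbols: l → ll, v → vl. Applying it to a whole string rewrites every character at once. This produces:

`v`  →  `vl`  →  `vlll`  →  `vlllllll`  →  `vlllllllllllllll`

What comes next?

Rewriting the 16 symbols of vlllllllllllllll one by one yields vl ll ll ll ll ll ll ll ll ll ll ll ll ll ll ll; concatenated:

vlllllllllllllllllllllllllllllll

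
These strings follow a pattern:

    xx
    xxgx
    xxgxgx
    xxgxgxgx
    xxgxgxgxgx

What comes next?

xxgxgxgxgxgx

Every step adds gx to the end: s(k+1) = s(k)·gx.
One more step from xxgxgxgxgx gives the answer.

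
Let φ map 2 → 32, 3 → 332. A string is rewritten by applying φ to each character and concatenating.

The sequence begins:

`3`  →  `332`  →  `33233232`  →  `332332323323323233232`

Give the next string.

Rewriting the 21 symbols of 332332323323323233232 one by one yields 332 332 32 332 332 32 332 32 332 332 32 332 332 32 332 32 332 332 32 332 32; concatenated:

3323323233233232332323323323233233232332323323323233232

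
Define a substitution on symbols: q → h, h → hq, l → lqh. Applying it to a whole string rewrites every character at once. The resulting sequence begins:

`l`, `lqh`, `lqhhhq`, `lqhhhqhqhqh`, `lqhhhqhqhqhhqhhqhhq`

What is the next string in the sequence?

Applying the rule to each of the 19 symbols of lqhhhqhqhqhhqhhqhhq gives the pieces lqh h hq hq hq h hq h hq h hq hq h hq hq h hq hq h, which concatenate to the answer.

lqhhhqhqhqhhqhhqhhqhqhhqhqhhqhqh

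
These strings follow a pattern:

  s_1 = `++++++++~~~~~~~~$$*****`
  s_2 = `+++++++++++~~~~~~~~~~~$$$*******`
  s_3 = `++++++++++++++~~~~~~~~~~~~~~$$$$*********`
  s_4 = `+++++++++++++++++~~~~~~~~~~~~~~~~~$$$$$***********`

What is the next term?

++++++++++++++++++++~~~~~~~~~~~~~~~~~~~~$$$$$$*************

The n-th term is 3n+2 +'s then 3n+2 ~'s then n $'s then 2n+1 *'s, where the shown terms are n = 2, 3, 4, 5.
Setting n = 6 gives 20, 20, 6, 13 characters in each block.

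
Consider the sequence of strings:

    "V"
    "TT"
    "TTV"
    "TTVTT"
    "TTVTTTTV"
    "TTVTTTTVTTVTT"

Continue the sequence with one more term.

Each term (from the third on) is the previous term followed by the one before it: term 3 = TT·V = TTV.
Continuing: TTVTTTTVTTVTT · TTVTTTTV gives term 7.

TTVTTTTVTTVTTTTVTTTTV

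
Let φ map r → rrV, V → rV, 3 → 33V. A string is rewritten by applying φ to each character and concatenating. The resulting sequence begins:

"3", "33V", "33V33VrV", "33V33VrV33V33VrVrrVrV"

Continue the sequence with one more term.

Rewriting the 21 symbols of 33V33VrV33V33VrVrrVrV one by one yields 33V 33V rV 33V 33V rV rrV rV 33V 33V rV 33V 33V rV rrV rV rrV rrV rV rrV rV; concatenated:

33V33VrV33V33VrVrrVrV33V33VrV33V33VrVrrVrVrrVrrVrVrrVrV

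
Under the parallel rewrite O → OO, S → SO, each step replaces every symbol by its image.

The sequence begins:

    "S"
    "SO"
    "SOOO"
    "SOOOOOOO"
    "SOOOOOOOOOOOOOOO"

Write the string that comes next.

Applying the rule to each of the 16 symbols of SOOOOOOOOOOOOOOO gives the pieces SO OO OO OO OO OO OO OO OO OO OO OO OO OO OO OO, which concatenate to the answer.

SOOOOOOOOOOOOOOOOOOOOOOOOOOOOOOO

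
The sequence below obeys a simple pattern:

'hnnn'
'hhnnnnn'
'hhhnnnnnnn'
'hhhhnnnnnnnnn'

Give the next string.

The n-th term is n h's then 2n+1 n's (n = 1, 2, …).
For the next term, n = 5, so the run lengths are 5, 11.

hhhhhnnnnnnnnnnn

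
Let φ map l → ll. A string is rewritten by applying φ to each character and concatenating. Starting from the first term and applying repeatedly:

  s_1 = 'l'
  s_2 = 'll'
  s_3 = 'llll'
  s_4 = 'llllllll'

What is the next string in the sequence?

llllllllllllllll

Apply φ to llllllll symbol by symbol: l→ll, l→ll, l→ll, l→ll, l→ll, l→ll, l→ll, l→ll; joined: ll ll ll ll ll ll ll ll.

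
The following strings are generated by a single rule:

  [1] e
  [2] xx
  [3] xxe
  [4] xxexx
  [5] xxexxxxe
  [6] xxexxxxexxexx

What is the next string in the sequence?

xxexxxxexxexxxxexxxxe

From term 3 onward, concatenate the last term with the second-to-last: xx·e = xxe, xxe·xx = xxexx, …
Continuing: xxexxxxexxexx · xxexxxxe gives term 7.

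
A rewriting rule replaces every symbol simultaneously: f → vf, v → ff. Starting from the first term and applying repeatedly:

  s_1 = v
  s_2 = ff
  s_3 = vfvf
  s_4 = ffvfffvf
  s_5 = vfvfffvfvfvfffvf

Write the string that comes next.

Rewriting the 16 symbols of vfvfffvfvfvfffvf one by one yields ff vf ff vf vf vf ff vf ff vf ff vf vf vf ff vf; concatenated:

ffvfffvfvfvfffvfffvfffvfvfvfffvf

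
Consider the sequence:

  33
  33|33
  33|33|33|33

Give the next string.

Every step duplicates the string with '|' between the halves.
So the next term is two copies of 33|33|33|33 with '|' between the halves.

33|33|33|33|33|33|33|33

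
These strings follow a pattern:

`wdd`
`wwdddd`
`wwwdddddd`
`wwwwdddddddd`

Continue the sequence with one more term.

The n-th term is n w's then 2n d's (n = 1, 2, …).
At n = 5 the blocks have lengths 5, 10.

wwwwwdddddddddd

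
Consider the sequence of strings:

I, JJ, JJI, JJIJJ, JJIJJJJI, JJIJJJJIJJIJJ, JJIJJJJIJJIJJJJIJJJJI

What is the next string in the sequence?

JJIJJJJIJJIJJJJIJJJJIJJIJJJJIJJIJJ

From term 3 onward, concatenate the last term with the second-to-last: JJ·I = JJI, JJI·JJ = JJIJJ, …
Continuing: JJIJJJJIJJIJJJJIJJJJI · JJIJJJJIJJIJJ gives term 8.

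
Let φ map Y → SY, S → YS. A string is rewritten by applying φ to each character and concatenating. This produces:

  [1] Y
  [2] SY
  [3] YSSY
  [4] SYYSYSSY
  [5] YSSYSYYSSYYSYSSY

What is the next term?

Rewriting the 16 symbols of YSSYSYYSSYYSYSSY one by one yields SY YS YS SY YS SY SY YS YS SY SY YS SY YS YS SY; concatenated:

SYYSYSSYYSSYSYYSYSSYSYYSSYYSYSSY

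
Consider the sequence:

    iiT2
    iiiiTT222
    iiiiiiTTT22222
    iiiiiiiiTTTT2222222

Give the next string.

iiiiiiiiiiTTTTT222222222

Each string has the form i^{2n} T^{n} 2^{2n-1} (n = 1, 2, …).
For the next term, n = 5, so the run lengths are 10, 5, 9.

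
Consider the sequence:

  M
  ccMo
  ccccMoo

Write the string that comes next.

Every step adds cc to the front and o to the end of the previous string.
So the next term is cc·ccccMoo·o.

ccccccMooo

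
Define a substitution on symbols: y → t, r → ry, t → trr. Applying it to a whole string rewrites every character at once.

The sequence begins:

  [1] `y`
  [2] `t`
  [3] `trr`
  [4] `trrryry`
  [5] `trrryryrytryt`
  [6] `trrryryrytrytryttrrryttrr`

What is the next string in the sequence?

trrryryrytrytryttrrryttrrryttrrtrrryryryttrrtrrryry

Applying the rule to each of the 25 symbols of trrryryrytrytryttrrryttrr gives the pieces trr ry ry ry t ry t ry t trr ry t trr ry t trr trr ry ry ry t trr trr ry ry, which concatenate to the answer.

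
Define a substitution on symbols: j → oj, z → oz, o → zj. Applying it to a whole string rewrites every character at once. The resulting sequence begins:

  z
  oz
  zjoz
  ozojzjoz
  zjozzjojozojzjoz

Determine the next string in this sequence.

Rewriting the 16 symbols of zjozzjojozojzjoz one by one yields oz oj zj oz oz oj zj oj zj oz zj oj oz oj zj oz; concatenated:

ozojzjozozojzjojzjozzjojozojzjoz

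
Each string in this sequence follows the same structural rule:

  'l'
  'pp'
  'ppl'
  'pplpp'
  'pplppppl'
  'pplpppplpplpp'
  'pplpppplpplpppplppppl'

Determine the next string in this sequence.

Each term (from the third on) is the previous term followed by the one before it: term 3 = pp·l = ppl.
Continuing: pplpppplpplpppplppppl · pplpppplpplpp gives term 8.

pplpppplpplpppplpppplpplpppplpplpp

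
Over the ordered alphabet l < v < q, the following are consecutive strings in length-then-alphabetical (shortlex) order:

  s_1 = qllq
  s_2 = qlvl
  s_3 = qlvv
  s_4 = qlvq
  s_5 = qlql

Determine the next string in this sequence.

qlqv

Treat qlql as a base-3 numeral over the given alphabet and add one, carrying through any trailing q's.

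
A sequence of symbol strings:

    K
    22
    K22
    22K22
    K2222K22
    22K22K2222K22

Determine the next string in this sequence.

This is a Fibonacci-style word recurrence s(k) = s(k−2)·s(k−1): e.g. K·22 = K22.
The next term joins K2222K22 and 22K22K2222K22.

K2222K2222K22K2222K22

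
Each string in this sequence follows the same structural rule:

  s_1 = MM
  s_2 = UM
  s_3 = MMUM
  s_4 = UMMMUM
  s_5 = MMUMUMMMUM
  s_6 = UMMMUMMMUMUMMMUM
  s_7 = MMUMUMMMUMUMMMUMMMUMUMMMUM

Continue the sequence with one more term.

UMMMUMMMUMUMMMUMMMUMUMMMUMUMMMUMMMUMUMMMUM

This is a Fibonacci-style word recurrence s(k) = s(k−2)·s(k−1): e.g. MM·UM = MMUM.
Continuing: UMMMUMMMUMUMMMUM · MMUMUMMMUMUMMMUMMMUMUMMMUM gives term 8.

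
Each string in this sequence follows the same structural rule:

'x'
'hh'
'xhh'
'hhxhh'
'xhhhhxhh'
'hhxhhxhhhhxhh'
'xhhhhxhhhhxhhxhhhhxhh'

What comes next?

hhxhhxhhhhxhhxhhhhxhhhhxhhxhhhhxhh

From term 3 onward, concatenate the second-to-last term with the last: x·hh = xhh, hh·xhh = hhxhh, …
Continuing: hhxhhxhhhhxhh · xhhhhxhhhhxhhxhhhhxhh gives term 8.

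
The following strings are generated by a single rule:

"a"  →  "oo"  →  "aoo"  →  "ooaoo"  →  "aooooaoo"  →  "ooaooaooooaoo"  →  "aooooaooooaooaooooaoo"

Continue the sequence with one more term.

This is a Fibonacci-style word recurrence s(k) = s(k−2)·s(k−1): e.g. a·oo = aoo.
So term 8 is ooaooaooooaoo·aooooaooooaooaooooaoo.

ooaooaooooaooaooooaooooaooaooooaoo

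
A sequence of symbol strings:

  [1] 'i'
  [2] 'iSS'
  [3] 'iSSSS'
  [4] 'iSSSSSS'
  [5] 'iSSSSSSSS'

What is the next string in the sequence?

Every step adds SS to the end: s(k+1) = s(k)·SS.
Applying this once more to iSSSSSSSS:

iSSSSSSSSSS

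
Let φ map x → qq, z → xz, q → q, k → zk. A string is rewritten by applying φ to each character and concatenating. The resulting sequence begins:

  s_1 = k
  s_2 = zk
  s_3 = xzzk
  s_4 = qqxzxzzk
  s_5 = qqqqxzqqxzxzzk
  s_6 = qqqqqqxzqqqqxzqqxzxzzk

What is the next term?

qqqqqqqqxzqqqqqqxzqqqqxzqqxzxzzk

Replace each of the 22 characters of qqqqqqxzqqqqxzqqxzxzzk in place — q q q q q q qq xz q q q q qq xz q q qq xz qq xz xz zk — and concatenate.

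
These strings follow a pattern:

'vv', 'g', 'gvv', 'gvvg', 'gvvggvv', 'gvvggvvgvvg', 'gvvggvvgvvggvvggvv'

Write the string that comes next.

gvvggvvgvvggvvggvvgvvggvvgvvg

Each term (from the third on) is the previous term followed by the one before it: term 3 = g·vv = gvv.
The next term joins gvvggvvgvvggvvggvv and gvvggvvgvvg.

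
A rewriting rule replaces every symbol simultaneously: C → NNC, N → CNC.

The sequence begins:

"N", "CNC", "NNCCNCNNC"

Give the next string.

Expanding NNCCNCNNC: N→CNC, N→CNC, C→NNC, C→NNC, N→CNC, C→NNC, N→CNC, N→CNC, C→NNC. Concatenated: CNC CNC NNC NNC CNC NNC CNC CNC NNC.

CNCCNCNNCNNCCNCNNCCNCCNCNNC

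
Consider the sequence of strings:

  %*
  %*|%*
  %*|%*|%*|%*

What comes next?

%*|%*|%*|%*|%*|%*|%*|%*

s(k+1) = s(k)·|·s(k) — each term doubles the last with '|' between the halves.
One more doubling of %*|%*|%*|%* gives the answer.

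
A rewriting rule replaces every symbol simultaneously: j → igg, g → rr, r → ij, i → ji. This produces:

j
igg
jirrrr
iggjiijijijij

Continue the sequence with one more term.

φ(iggjiijijijij) expands symbol-by-symbol to ji rr rr igg ji ji igg ji igg ji igg ji igg; joining the 13 pieces gives the next term.

jirrrriggjijiiggjiiggjiiggjiigg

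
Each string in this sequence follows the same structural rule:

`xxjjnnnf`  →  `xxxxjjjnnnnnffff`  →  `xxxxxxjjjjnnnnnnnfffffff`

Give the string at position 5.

xxxxxxxxxxjjjjjjnnnnnnnnnnnfffffffffffff

Reading off run lengths: x runs 2, 4, 6; j runs 2, 3, 4; n runs 3, 5, 7; f runs 1, 4, 7 — each is linear in n (n = 1, 2, …).
For term 5, n = 5, so the run lengths are 10, 6, 11, 13.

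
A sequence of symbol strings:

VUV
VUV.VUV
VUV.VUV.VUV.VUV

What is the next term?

s(k+1) = s(k)·.·s(k) — each term doubles the last with '.' between the halves.
Doubling VUV.VUV.VUV.VUV with '.' between the halves:

VUV.VUV.VUV.VUV.VUV.VUV.VUV.VUV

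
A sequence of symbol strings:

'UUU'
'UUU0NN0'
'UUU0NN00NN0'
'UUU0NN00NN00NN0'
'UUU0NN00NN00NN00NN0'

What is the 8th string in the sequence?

UUU0NN00NN00NN00NN00NN00NN00NN0

Every step adds 0NN0 to the end: s(k+1) = s(k)·0NN0.
From UUU0NN00NN00NN00NN0, 3 further steps: UUU0NN00NN00NN00NN0 → UUU0NN00NN00NN00NN00NN0 → UUU0NN00NN00NN00NN00NN00NN0 → (answer).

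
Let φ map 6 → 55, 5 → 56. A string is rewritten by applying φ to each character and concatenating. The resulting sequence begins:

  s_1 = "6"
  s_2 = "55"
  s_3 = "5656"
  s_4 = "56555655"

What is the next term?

5655565656555656

Expanding 56555655: 5→56, 6→55, 5→56, 5→56, 5→56, 6→55, 5→56, 5→56. Concatenated: 56 55 56 56 56 55 56 56.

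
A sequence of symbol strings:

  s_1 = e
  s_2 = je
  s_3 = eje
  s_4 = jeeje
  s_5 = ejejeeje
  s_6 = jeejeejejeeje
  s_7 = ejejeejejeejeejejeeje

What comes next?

Each term (from the third on) is the two preceding terms concatenated in order: term 3 = e·je = eje.
Continuing: jeejeejejeeje · ejejeejejeejeejejeeje gives term 8.

jeejeejejeejeejejeejejeejeejejeeje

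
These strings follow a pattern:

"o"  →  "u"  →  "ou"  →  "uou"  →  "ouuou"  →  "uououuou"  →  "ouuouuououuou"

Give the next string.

Each term (from the third on) is the two preceding terms concatenated in order: term 3 = o·u = ou.
So term 8 is uououuou·ouuouuououuou.

uououuououuouuououuou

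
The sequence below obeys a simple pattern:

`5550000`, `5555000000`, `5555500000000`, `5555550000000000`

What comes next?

5555555000000000000

Reading off run lengths: 5 runs 3, 4, 5, 6; 0 runs 4, 6, 8, 10 — each is linear in n, where the shown terms are n = 2, 3, 4, 5.
Setting n = 6 gives 7, 12 characters in each block.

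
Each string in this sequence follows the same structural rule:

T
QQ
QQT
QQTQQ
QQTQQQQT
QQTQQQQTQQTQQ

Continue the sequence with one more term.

Each term (from the third on) is the previous term followed by the one before it: term 3 = QQ·T = QQT.
So term 7 is QQTQQQQTQQTQQ·QQTQQQQT.

QQTQQQQTQQTQQQQTQQQQT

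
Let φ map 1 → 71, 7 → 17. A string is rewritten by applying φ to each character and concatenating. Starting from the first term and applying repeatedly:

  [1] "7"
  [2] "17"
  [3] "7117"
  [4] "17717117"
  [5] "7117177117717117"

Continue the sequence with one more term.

Rewriting the 16 symbols of 7117177117717117 one by one yields 17 71 71 17 71 17 17 71 71 17 17 71 17 71 71 17; concatenated:

17717117711717717117177117717117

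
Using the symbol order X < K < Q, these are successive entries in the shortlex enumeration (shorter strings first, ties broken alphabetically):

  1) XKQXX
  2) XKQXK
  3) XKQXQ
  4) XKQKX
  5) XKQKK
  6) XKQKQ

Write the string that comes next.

The successor of XKQKQ increments the rightmost position that isn't already Q and resets every position after it to X.

XKQQX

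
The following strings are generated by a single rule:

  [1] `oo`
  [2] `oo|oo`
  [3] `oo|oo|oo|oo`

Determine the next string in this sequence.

oo|oo|oo|oo|oo|oo|oo|oo

Each string is two copies of the previous one joined by '|'.
So the next term is two copies of oo|oo|oo|oo with '|' between the halves.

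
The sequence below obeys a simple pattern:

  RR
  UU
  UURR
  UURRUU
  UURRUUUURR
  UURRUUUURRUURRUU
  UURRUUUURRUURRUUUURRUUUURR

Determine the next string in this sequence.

This is a Fibonacci-style word recurrence s(k) = s(k−1)·s(k−2): e.g. UU·RR = UURR.
The next term joins UURRUUUURRUURRUUUURRUUUURR and UURRUUUURRUURRUU.

UURRUUUURRUURRUUUURRUUUURRUURRUUUURRUURRUU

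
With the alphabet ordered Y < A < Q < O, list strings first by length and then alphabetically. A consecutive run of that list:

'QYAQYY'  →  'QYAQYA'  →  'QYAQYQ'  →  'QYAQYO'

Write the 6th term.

QYAQAA

Stepping forward 2 times from QYAQYO: QYAQYO → QYAQAY, then the target.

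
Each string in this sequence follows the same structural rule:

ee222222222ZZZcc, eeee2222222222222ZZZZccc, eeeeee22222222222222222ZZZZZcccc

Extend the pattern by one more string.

Reading off run lengths: e runs 2, 4, 6; 2 runs 9, 13, 17; Z runs 3, 4, 5; c runs 2, 3, 4 — each is linear in n, where the shown terms are n = 2, 3, 4.
For the next term, n = 5, so the run lengths are 8, 21, 6, 5.

eeeeeeee222222222222222222222ZZZZZZccccc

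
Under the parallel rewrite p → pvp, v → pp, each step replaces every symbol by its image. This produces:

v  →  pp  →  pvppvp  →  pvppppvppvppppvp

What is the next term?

Rewriting the 16 symbols of pvppppvppvppppvp one by one yields pvp pp pvp pvp pvp pvp pp pvp pvp pp pvp pvp pvp pvp pp pvp; concatenated:

pvppppvppvppvppvppppvppvppppvppvppvppvppppvp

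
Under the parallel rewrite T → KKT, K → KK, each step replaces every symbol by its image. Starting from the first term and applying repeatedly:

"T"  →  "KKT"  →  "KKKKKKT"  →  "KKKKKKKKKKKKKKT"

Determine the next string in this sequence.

KKKKKKKKKKKKKKKKKKKKKKKKKKKKKKT

Applying the rule to each of the 15 symbols of KKKKKKKKKKKKKKT gives the pieces KK KK KK KK KK KK KK KK KK KK KK KK KK KK KKT, which concatenate to the answer.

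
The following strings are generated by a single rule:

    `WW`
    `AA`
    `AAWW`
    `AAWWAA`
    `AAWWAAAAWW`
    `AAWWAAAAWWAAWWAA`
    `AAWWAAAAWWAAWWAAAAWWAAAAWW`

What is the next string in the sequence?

AAWWAAAAWWAAWWAAAAWWAAAAWWAAWWAAAAWWAAWWAA

This is a Fibonacci-style word recurrence s(k) = s(k−1)·s(k−2): e.g. AA·WW = AAWW.
The next term joins AAWWAAAAWWAAWWAAAAWWAAAAWW and AAWWAAAAWWAAWWAA.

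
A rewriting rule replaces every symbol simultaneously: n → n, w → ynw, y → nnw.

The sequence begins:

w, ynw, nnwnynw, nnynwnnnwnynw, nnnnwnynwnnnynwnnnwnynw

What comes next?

Replace each of the 23 characters of nnnnwnynwnnnynwnnnwnynw in place — n n n n ynw n nnw n ynw n n n nnw n ynw n n n ynw n nnw n ynw — and concatenate.

nnnnynwnnnwnynwnnnnnwnynwnnnynwnnnwnynw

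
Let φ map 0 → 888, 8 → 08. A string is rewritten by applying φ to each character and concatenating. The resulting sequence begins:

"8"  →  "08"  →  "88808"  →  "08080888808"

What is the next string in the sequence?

Rewriting each symbol of 08080888808: 0→888, 8→08, 0→888, 8→08, 0→888, 8→08, 8→08, 8→08, 8→08, 0→888, 8→08, which concatenates to 888 08 888 08 888 08 08 08 08 888 08.

88808888088880808080888808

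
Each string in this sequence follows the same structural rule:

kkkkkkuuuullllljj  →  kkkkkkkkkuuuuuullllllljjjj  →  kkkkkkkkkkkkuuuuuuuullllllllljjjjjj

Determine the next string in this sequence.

kkkkkkkkkkkkkkkuuuuuuuuuullllllllllljjjjjjjj

Term n consists of 3n k's, followed by 2n u's, followed by 2n+1 l's, followed by 2n-2 j's, where the shown terms are n = 2, 3, 4.
Setting n = 5 gives 15, 10, 11, 8 characters in each block.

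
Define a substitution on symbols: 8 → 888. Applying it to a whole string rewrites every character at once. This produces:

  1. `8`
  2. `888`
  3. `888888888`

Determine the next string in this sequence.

888888888888888888888888888

Expanding 888888888: 8→888, 8→888, 8→888, 8→888, 8→888, 8→888, 8→888, 8→888, 8→888. Concatenated: 888 888 888 888 888 888 888 888 888.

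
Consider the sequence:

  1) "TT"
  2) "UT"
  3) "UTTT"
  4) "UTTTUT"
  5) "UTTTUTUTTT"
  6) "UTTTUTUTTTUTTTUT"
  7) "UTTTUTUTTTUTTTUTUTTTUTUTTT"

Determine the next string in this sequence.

UTTTUTUTTTUTTTUTUTTTUTUTTTUTTTUTUTTTUTTTUT

Each term (from the third on) is the previous term followed by the one before it: term 3 = UT·TT = UTTT.
So term 8 is UTTTUTUTTTUTTTUTUTTTUTUTTT·UTTTUTUTTTUTTTUT.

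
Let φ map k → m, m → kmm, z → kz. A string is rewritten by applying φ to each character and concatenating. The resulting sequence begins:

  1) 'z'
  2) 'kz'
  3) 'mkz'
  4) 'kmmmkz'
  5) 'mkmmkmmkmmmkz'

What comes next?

Applying the rule to each of the 13 symbols of mkmmkmmkmmmkz gives the pieces kmm m kmm kmm m kmm kmm m kmm kmm kmm m kz, which concatenate to the answer.

kmmmkmmkmmmkmmkmmmkmmkmmkmmmkz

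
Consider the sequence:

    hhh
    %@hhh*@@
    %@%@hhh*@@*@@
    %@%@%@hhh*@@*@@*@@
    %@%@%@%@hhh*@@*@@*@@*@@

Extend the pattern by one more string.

s(k+1) = %@·s(k)·*@@, so each term gains %@ as a prefix and *@@ as a suffix.
Applying this once more to %@%@%@%@hhh*@@*@@*@@*@@:

%@%@%@%@%@hhh*@@*@@*@@*@@*@@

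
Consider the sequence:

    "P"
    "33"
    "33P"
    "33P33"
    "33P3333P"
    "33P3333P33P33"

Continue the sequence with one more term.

From term 3 onward, concatenate the last term with the second-to-last: 33·P = 33P, 33P·33 = 33P33, …
So term 7 is 33P3333P33P33·33P3333P.

33P3333P33P3333P3333P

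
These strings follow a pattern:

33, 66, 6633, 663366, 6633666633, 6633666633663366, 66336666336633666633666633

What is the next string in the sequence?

663366663366336666336666336633666633663366

Each term (from the third on) is the previous term followed by the one before it: term 3 = 66·33 = 6633.
So term 8 is 66336666336633666633666633·6633666633663366.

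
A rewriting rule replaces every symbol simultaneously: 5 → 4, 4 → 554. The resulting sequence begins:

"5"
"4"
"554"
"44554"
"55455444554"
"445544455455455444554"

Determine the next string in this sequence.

Rewriting the 21 symbols of 445544455455455444554 one by one yields 554 554 4 4 554 554 554 4 4 554 4 4 554 4 4 554 554 554 4 4 554; concatenated:

5545544455455455444554445544455455455444554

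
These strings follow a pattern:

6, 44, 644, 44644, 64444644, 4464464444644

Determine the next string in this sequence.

From term 3 onward, concatenate the second-to-last term with the last: 6·44 = 644, 44·644 = 44644, …
Continuing: 64444644 · 4464464444644 gives term 7.

644446444464464444644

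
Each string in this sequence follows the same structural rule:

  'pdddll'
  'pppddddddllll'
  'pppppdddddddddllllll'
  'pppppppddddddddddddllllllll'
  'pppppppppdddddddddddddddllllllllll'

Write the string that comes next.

Reading off run lengths: p runs 1, 3, 5, 7, 9; d runs 3, 6, 9, 12, 15; l runs 2, 4, 6, 8, 10 — each is linear in n (n = 1, 2, …).
For the next term, n = 6, so the run lengths are 11, 18, 12.

pppppppppppddddddddddddddddddllllllllllll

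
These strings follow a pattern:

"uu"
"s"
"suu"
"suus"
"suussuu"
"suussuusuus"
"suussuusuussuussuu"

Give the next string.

Each term (from the third on) is the previous term followed by the one before it: term 3 = s·uu = suu.
The next term joins suussuusuussuussuu and suussuusuus.

suussuusuussuussuusuussuusuus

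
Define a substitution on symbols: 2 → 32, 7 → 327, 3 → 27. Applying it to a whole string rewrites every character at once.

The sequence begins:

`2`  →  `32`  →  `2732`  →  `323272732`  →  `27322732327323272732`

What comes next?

Replace each of the 20 characters of 27322732327323272732 in place — 32 327 27 32 32 327 27 32 27 32 327 27 32 27 32 327 32 327 27 32 — and concatenate.

323272732323272732273232727322732327323272732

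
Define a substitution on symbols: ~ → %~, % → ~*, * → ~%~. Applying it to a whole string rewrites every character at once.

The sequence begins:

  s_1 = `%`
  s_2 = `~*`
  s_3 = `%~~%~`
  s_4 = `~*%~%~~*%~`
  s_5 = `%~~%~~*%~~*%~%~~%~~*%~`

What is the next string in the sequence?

Applying the rule to each of the 22 symbols of %~~%~~*%~~*%~%~~%~~*%~ gives the pieces ~* %~ %~ ~* %~ %~ ~%~ ~* %~ %~ ~%~ ~* %~ ~* %~ %~ ~* %~ %~ ~%~ ~* %~, which concatenate to the answer.

~*%~%~~*%~%~~%~~*%~%~~%~~*%~~*%~%~~*%~%~~%~~*%~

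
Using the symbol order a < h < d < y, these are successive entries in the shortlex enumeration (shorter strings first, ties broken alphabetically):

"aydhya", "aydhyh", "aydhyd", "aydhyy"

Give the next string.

The successor of aydhyy increments the rightmost position that isn't already y and resets every position after it to a.

ayddaa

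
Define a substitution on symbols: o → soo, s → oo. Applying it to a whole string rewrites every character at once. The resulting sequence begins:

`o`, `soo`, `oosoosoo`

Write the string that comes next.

Expanding oosoosoo: o→soo, o→soo, s→oo, o→soo, o→soo, s→oo, o→soo, o→soo. Concatenated: soo soo oo soo soo oo soo soo.

soosoooosoosoooosoosoo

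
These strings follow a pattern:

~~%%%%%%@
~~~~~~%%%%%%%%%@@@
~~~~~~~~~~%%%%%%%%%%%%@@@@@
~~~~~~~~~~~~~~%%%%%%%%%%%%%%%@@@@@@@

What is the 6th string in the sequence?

Reading off run lengths: ~ runs 2, 6, 10, 14; % runs 6, 9, 12, 15; @ runs 1, 3, 5, 7 — each is linear in n (n = 1, 2, …).
For term 6, n = 6, so the run lengths are 22, 21, 11.

~~~~~~~~~~~~~~~~~~~~~~%%%%%%%%%%%%%%%%%%%%%@@@@@@@@@@@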